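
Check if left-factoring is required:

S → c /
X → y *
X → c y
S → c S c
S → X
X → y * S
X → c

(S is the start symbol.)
Yes, S has productions with common prefix 'c'; X has productions with common prefix 'y *'; X has productions with common prefix 'c'

Left-factoring is needed when two productions for the same non-terminal
share a common prefix on the right-hand side.

Productions for S:
  S → c /
  S → c S c
  S → X
Productions for X:
  X → y *
  X → c y
  X → y * S
  X → c

Found common prefix 'c' in productions for S
Found common prefix 'y *' in productions for X
Found common prefix 'c' in productions for X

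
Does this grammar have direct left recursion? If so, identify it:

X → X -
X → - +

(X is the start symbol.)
Direct left recursion occurs when N → N α for some non-terminal N (the right-hand side begins with the left-hand side itself).

X → X -: LEFT RECURSIVE (starts with X)
X → - +: starts with '-'

The grammar has direct left recursion on: X.

Answer: Yes, X is left-recursive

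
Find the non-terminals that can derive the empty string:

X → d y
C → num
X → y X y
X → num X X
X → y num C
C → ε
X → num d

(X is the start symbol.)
{ 'C' }

A non-terminal is nullable if it can derive ε (the empty string): either it has an ε-production, or it has a production whose right-hand side consists entirely of nullable non-terminals.

ε-productions: C → ε
So C is immediately nullable.
No further non-terminal can be added: every production for the remaining non-terminals contains a terminal or a non-nullable non-terminal.
Nullable = { 'C' }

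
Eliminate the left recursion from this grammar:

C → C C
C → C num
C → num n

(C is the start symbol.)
C → num n C'
C' → C C'
C' → num C'
C' → ε

C is directly left-recursive. The standard transformation for
  A → A α₁ | ... | A α_m | β₁ | ... | β_n
is
  A  → β₁ A' | ... | β_n A'
  A' → α₁ A' | ... | α_m A' | ε

C → num n becomes C → num n C'
C → C C becomes C' → C C'
C → C num becomes C' → num C'
Add C' → ε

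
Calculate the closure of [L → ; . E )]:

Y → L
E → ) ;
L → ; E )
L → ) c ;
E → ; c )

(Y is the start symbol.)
To compute CLOSURE, for each item [A → α.Bβ] where B is a non-terminal, add [B → .γ] for all productions B → γ; repeat for the newly added items until nothing changes.

Start with: [L → ; . E )]
  [L → ; . E )] has the dot before E: add [E → . ) ;], [E → . ; c )]
No further items can be added.

CLOSURE = { [E → . ) ;], [E → . ; c )], [L → ; . E )] }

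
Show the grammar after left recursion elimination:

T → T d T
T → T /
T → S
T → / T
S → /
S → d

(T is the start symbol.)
T is directly left-recursive. The standard transformation for
  A → A α₁ | ... | A α_m | β₁ | ... | β_n
is
  A  → β₁ A' | ... | β_n A'
  A' → α₁ A' | ... | α_m A' | ε

T → S becomes T → S T'
T → / T becomes T → / T T'
T → T d T becomes T' → d T T'
T → T / becomes T' → / T'
Add T' → ε

Productions for other non-terminals are unchanged:
  S → /
  S → d

Resulting grammar:
T → S T'
T → / T T'
T' → d T T'
T' → / T'
T' → ε
S → /
S → d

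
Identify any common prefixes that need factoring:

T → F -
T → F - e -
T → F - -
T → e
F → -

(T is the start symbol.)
Yes, T has productions with common prefix 'F -'

Left-factoring is needed when two productions for the same non-terminal
share a common prefix on the right-hand side.

Productions for T:
  T → F -
  T → F - e -
  T → F - -
  T → e

Found common prefix 'F -' in productions for T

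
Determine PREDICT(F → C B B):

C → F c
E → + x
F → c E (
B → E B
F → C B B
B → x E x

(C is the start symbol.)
{ 'c' }

PREDICT(F → C B B) = (FIRST(RHS) \ {ε}) ∪ (FOLLOW(F) if ε ∈ FIRST(RHS), i.e. RHS ⇒* ε)
FIRST(C) = { 'c' }
FIRST(C B B) = { 'c' }
ε ∉ FIRST(C B B), so FOLLOW(F) is not added.
PREDICT(F → C B B) = { 'c' }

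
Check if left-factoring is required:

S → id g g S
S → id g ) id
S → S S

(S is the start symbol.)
Left-factoring is needed when two productions for the same non-terminal
share a common prefix on the right-hand side.

Productions for S:
  S → id g g S
  S → id g ) id
  S → S S

Found common prefix 'id g' in productions for S

Answer: Yes, S has productions with common prefix 'id g'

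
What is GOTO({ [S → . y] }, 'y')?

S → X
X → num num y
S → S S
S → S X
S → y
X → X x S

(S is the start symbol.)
GOTO(I, 'y') = CLOSURE({ [A → αX.β] : [A → α.Xβ] ∈ I, X = 'y' })

Items with dot before 'y', with the dot advanced:
  [S → . y] → [S → y .]
Closure adds nothing (no advanced item has the dot before a non-terminal).

GOTO = { [S → y .] }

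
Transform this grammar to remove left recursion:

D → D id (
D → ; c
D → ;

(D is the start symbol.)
D → ; c D'
D → ; D'
D' → id ( D'
D' → ε

D is directly left-recursive. The standard transformation for
  A → A α₁ | ... | A α_m | β₁ | ... | β_n
is
  A  → β₁ A' | ... | β_n A'
  A' → α₁ A' | ... | α_m A' | ε

D → ; c becomes D → ; c D'
D → ; becomes D → ; D'
D → D id ( becomes D' → id ( D'
Add D' → ε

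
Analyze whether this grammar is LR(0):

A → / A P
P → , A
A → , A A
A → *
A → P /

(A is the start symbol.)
No. Shift-reduce conflict between [P → , A .] and [A → . *]

A grammar is LR(0) if no state in the canonical LR(0) collection has:
  - both a shift item (dot before a terminal) and a complete item (shift-reduce conflict), or
  - two or more complete items (reduce-reduce conflict; the accept item [A' → A .] counts as a complete item here).

Augment with A' → A and build the canonical LR(0) collection (I0 = CLOSURE({[A' → . A]}), then GOTO on every symbol after a dot until no new states appear). It has 13 states:
  I0: { [A → . *], [A → . , A A], [A → . / A P], [A → . P /], [A' → . A], [P → . , A] }  — shift
  I1: { [A → * .] }  — reduce
  I2: { [A → , . A A], [A → . *], [A → . , A A], [A → . / A P], [A → . P /], [P → , . A], [P → . , A] }  — shift
  I3: { [A → . *], [A → . , A A], [A → . / A P], [A → . P /], [A → / . A P], [P → . , A] }  — shift
  I4: { [A' → A .] }  — accept
  I5: { [A → P . /] }  — shift
  I6: { [A → P / .] }  — reduce
  I7: { [A → / A . P], [P → . , A] }  — shift
  I8: { [A → . *], [A → . , A A], [A → . / A P], [A → . P /], [P → , . A], [P → . , A] }  — shift
  I9: { [A → / A P .] }  — reduce
  I10: { [P → , A .] }  — reduce
  I11: { [A → , A . A], [A → . *], [A → . , A A], [A → . / A P], [A → . P /], [P → , A .], [P → . , A] }  — shift, reduce
  I12: { [A → , A A .] }  — reduce

Conflict in state I11:
  Shift-reduce conflict between [P → , A .] and [A → . *]
So the grammar is NOT LR(0).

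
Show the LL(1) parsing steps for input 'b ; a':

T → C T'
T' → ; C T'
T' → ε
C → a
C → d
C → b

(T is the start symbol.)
Stack is shown with the top on the left.

Stack     Input    Action
-------------------------
T $       b ; a $  output T → C T'
C T' $    b ; a $  output C → b
b T' $    b ; a $  match 'b'
T' $      ; a $    output T' → ; C T'
; C T' $  ; a $    match ';'
C T' $    a $      output C → a
a T' $    a $      match 'a'
T' $      $        output T' → ε
$         $        accept

The string is accepted.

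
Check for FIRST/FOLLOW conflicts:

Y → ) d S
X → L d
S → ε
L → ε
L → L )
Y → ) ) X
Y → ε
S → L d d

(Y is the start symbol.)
A FIRST/FOLLOW conflict occurs when a non-terminal N has a nullable alternative N → β (β ⇒* ε) and another alternative N → α with FIRST(α) ∩ FOLLOW(N) ≠ ∅: on such a lookahead the parser cannot decide between expanding α and letting N vanish via β.

Nullable non-terminals: L, S, Y.
FIRST sets used below: FIRST(L) = { ')', ε }

L: nullable alternative(s) L → ε; FOLLOW(L) = { ')', 'd' }
  L → ε: FIRST \ {ε} = { } — this is the only nullable alternative, skip
  L → L ): FIRST \ {ε} = { ')' } — overlaps FOLLOW(L) on { ')' }: CONFLICT

S: nullable alternative(s) S → ε; FOLLOW(S) = { $ }
  S → ε: FIRST \ {ε} = { } — this is the only nullable alternative, skip
  S → L d d: FIRST \ {ε} = { ')', 'd' } — disjoint from FOLLOW(S)

Y: nullable alternative(s) Y → ε; FOLLOW(Y) = { $ }
  Y → ) d S: FIRST \ {ε} = { ')' } — disjoint from FOLLOW(Y)
  Y → ) ) X: FIRST \ {ε} = { ')' } — disjoint from FOLLOW(Y)
  Y → ε: FIRST \ {ε} = { } — this is the only nullable alternative, skip

X has no nullable alternative, so no FIRST/FOLLOW check is needed there.

So the grammar has 1 FIRST/FOLLOW conflict (marked CONFLICT above).

Answer: Yes. L → L ')' with FOLLOW(L) on { ')' }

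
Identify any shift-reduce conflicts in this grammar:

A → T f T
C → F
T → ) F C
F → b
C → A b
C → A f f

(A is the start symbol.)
No shift-reduce conflicts

A shift-reduce conflict occurs when an LR(0) state has both:
  - a complete (reduce) item [A → α .] (dot at the end), and
  - a shift item [B → β . c γ] (dot before a terminal).

Augment with A' → A and build the canonical LR(0) collection (I0 = CLOSURE({[A' → . A]}), then GOTO on every symbol after a dot until no new states appear). It has 14 states:
  I0: { [A → . T f T], [A' → . A], [T → . ) F C] }  — shift
  I1: { [F → . b], [T → ) . F C] }  — shift
  I2: { [A' → A .] }  — accept
  I3: { [A → T . f T] }  — shift
  I4: { [A → T f . T], [T → . ) F C] }  — shift
  I5: { [A → T f T .] }  — reduce
  I6: { [A → . T f T], [C → . A b], [C → . A f f], [C → . F], [F → . b], [T → ) F . C], [T → . ) F C] }  — shift
  I7: { [F → b .] }  — reduce
  I8: { [C → A . b], [C → A . f f] }  — shift
  I9: { [T → ) F C .] }  — reduce
  I10: { [C → F .] }  — reduce
  I11: { [C → A b .] }  — reduce
  I12: { [C → A f . f] }  — shift
  I13: { [C → A f f .] }  — reduce

No state contains both a complete item and a shift item.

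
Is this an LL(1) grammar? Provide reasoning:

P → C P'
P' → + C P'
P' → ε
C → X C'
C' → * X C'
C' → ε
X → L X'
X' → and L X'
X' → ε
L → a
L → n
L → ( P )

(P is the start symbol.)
Yes, the grammar is LL(1).

A grammar is LL(1) if for each non-terminal N with multiple productions, the predict sets of those productions are pairwise disjoint, where PREDICT(N → α) = (FIRST(α) \ {ε}) ∪ (FOLLOW(N) if α ⇒* ε).

Relevant sets:
  FOLLOW(P') = { $, ')' }
  FOLLOW(C') = { $, ')', '+' }
  FOLLOW(X') = { $, ')', '*', '+' }

For P':
  PREDICT(P' → '+' C P') = { '+' }
  PREDICT(P' → ε) = { $, ')' }
For C':
  PREDICT(C' → '*' X C') = { '*' }
  PREDICT(C' → ε) = { $, ')', '+' }
For X':
  PREDICT(X' → and L X') = { 'and' }
  PREDICT(X' → ε) = { $, ')', '*', '+' }
For L:
  PREDICT(L → a) = { 'a' }
  PREDICT(L → n) = { 'n' }
  PREDICT(L → '(' P ')') = { '(' }
P, C, X have a single production, so nothing to check there.

All predict sets are disjoint. The grammar IS LL(1).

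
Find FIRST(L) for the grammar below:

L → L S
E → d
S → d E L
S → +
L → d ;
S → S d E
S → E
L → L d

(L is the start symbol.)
{ 'd' }

To compute FIRST(L), examine every production with L on the left-hand side, reading each right-hand side left to right until a non-nullable symbol is reached.

From L → L S:
  - L is the symbol being defined: contributes nothing new
    L is not nullable, so stop
From L → d ;:
  - d is a terminal: add 'd' and stop
From L → L d:
  - L is the symbol being defined: contributes nothing new
    L is not nullable, so stop

Collecting: FIRST(L) = { 'd' }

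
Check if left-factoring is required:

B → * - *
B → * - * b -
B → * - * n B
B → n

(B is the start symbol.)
Yes, B has productions with common prefix '* - *'

Left-factoring is needed when two productions for the same non-terminal
share a common prefix on the right-hand side.

Productions for B:
  B → * - *
  B → * - * b -
  B → * - * n B
  B → n

Found common prefix '* - *' in productions for B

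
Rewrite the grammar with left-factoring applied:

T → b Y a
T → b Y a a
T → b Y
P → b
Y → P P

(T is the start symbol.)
Left-factoring transforms A → αβ₁ | αβ₂ into A → αA' and A' → β₁ | β₂
(α is the longest common prefix among the alternatives). Repeat until
no nonterminal has two alternatives with a common prefix.

Round 1: T has alternatives sharing prefix 'b Y'. Introduce T': T → b Y T'
  Add: T' → a
  Add: T' → a a
  Add: T' → ε

Round 2: T' has alternatives sharing prefix 'a'. Introduce T'': T' → a T''
  Add: T'' → ε
  Add: T'' → a

No remaining common prefixes — done.

Resulting grammar:
T → b Y T'
T' → a T''
T'' → ε
T'' → a
T' → ε
P → b
Y → P P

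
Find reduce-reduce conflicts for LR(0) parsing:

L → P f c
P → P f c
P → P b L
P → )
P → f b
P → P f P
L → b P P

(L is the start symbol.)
Yes — I16: [L → P f c .] vs [P → P f c .]

Augment with L' → L and build the canonical LR(0) collection (I0 = CLOSURE({[L' → . L]}), then GOTO on every symbol after a dot until no new states appear). It has 17 states:
  I0: { [L → . P f c], [L → . b P P], [L' → . L], [P → . )], [P → . P b L], [P → . P f P], [P → . P f c], [P → . f b] }  — shift
  I1: { [P → ) .] }  — reduce
  I2: { [L' → L .] }  — accept
  I3: { [L → P . f c], [P → P . b L], [P → P . f P], [P → P . f c] }  — shift
  I4: { [L → b . P P], [P → . )], [P → . P b L], [P → . P f P], [P → . P f c], [P → . f b] }  — shift
  I5: { [P → f . b] }  — shift
  I6: { [P → f b .] }  — reduce
  I7: { [L → b P . P], [P → . )], [P → . P b L], [P → . P f P], [P → . P f c], [P → . f b], [P → P . b L], [P → P . f P], [P → P . f c] }  — shift
  I8: { [L → b P P .], [P → P . b L], [P → P . f P], [P → P . f c] }  — shift, reduce
  I9: { [L → . P f c], [L → . b P P], [P → . )], [P → . P b L], [P → . P f P], [P → . P f c], [P → . f b], [P → P b . L] }  — shift
  I10: { [P → . )], [P → . P b L], [P → . P f P], [P → . P f c], [P → . f b], [P → P f . P], [P → P f . c], [P → f . b] }  — shift
  I11: { [P → P . b L], [P → P . f P], [P → P . f c], [P → P f P .] }  — shift, reduce
  I12: { [P → P f c .] }  — reduce
  I13: { [P → . )], [P → . P b L], [P → . P f P], [P → . P f c], [P → . f b], [P → P f . P], [P → P f . c] }  — shift
  I14: { [P → P b L .] }  — reduce
  I15: { [L → P f . c], [P → . )], [P → . P b L], [P → . P f P], [P → . P f c], [P → . f b], [P → P f . P], [P → P f . c] }  — shift
  I16: { [L → P f c .], [P → P f c .] }  — 2 reduces

I16 contains complete items [L → P f c .], [P → P f c .] — reduce-reduce conflict.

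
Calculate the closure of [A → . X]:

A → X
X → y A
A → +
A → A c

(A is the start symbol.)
{ [A → . X], [X → . y A] }

Start with: [A → . X]
  [A → . X] has the dot before X: add [X → . y A]
No further items can be added.

CLOSURE = { [A → . X], [X → . y A] }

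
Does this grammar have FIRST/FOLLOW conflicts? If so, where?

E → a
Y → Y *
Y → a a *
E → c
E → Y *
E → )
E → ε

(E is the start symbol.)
No FIRST/FOLLOW conflicts.

Nullable non-terminals: E.
FIRST sets used below: FIRST(Y) = { 'a' }

E: nullable alternative(s) E → ε; FOLLOW(E) = { $ }
  E → a: FIRST \ {ε} = { 'a' } — disjoint from FOLLOW(E)
  E → c: FIRST \ {ε} = { 'c' } — disjoint from FOLLOW(E)
  E → Y *: FIRST \ {ε} = { 'a' } — disjoint from FOLLOW(E)
  E → ): FIRST \ {ε} = { ')' } — disjoint from FOLLOW(E)
  E → ε: FIRST \ {ε} = { } — this is the only nullable alternative, skip

Y has no nullable alternative, so no FIRST/FOLLOW check is needed there.

No FIRST/FOLLOW conflicts found.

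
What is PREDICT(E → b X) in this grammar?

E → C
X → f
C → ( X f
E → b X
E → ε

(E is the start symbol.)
PREDICT(E → b X) = (FIRST(RHS) \ {ε}) ∪ (FOLLOW(E) if ε ∈ FIRST(RHS), i.e. RHS ⇒* ε)
FIRST(b X) = { 'b' }
ε ∉ FIRST(b X), so FOLLOW(E) is not added.
PREDICT(E → b X) = { 'b' }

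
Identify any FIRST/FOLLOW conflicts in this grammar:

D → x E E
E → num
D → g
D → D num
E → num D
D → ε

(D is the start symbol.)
Yes. D → D num with FOLLOW(D) on { 'num' }

Nullable non-terminals: D.
FIRST sets used below: FIRST(D) = { 'g', 'num', 'x', ε }

D: nullable alternative(s) D → ε; FOLLOW(D) = { $, 'num' }
  D → x E E: FIRST \ {ε} = { 'x' } — disjoint from FOLLOW(D)
  D → g: FIRST \ {ε} = { 'g' } — disjoint from FOLLOW(D)
  D → D num: FIRST \ {ε} = { 'g', 'num', 'x' } — overlaps FOLLOW(D) on { 'num' }: CONFLICT
  D → ε: FIRST \ {ε} = { } — this is the only nullable alternative, skip

E has no nullable alternative, so no FIRST/FOLLOW check is needed there.

So the grammar has 1 FIRST/FOLLOW conflict (marked CONFLICT above).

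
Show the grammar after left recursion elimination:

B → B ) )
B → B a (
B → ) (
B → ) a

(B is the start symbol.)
B is directly left-recursive. The standard transformation for
  A → A α₁ | ... | A α_m | β₁ | ... | β_n
is
  A  → β₁ A' | ... | β_n A'
  A' → α₁ A' | ... | α_m A' | ε

B → ) ( becomes B → ) ( B'
B → ) a becomes B → ) a B'
B → B ) ) becomes B' → ) ) B'
B → B a ( becomes B' → a ( B'
Add B' → ε

Resulting grammar:
B → ) ( B'
B → ) a B'
B' → ) ) B'
B' → a ( B'
B' → ε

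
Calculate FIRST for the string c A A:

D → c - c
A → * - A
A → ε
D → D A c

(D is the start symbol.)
{ 'c' }

To compute FIRST(c A A), process the symbols left to right:
Symbol c is a terminal. Add 'c' and stop.
FIRST(c A A) = { 'c' }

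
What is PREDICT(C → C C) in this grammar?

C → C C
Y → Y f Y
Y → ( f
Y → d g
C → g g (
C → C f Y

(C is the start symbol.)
{ 'g' }

PREDICT(C → C C) = (FIRST(RHS) \ {ε}) ∪ (FOLLOW(C) if ε ∈ FIRST(RHS), i.e. RHS ⇒* ε)
FIRST(C) = { 'g' }
FIRST(C C) = { 'g' }
ε ∉ FIRST(C C), so FOLLOW(C) is not added.
PREDICT(C → C C) = { 'g' }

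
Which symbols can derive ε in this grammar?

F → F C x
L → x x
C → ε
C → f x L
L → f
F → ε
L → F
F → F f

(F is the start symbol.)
{ 'C', 'F', 'L' }

ε-productions: C → ε, F → ε
So C, F are immediately nullable.
L → F: every symbol on the right is nullable, so L is nullable too.
Every non-terminal is now nullable.
Nullable = { 'C', 'F', 'L' }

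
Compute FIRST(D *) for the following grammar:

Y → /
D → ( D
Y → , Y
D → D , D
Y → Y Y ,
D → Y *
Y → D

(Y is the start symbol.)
{ '(', ',', '/' }

FIRST sets of the non-terminals involved (from the grammar, by fixed-point iteration):
  FIRST(D) = { '(', ',', '/' }

To compute FIRST(D *), process the symbols left to right:
Symbol D is a non-terminal. Add FIRST(D) \ {ε} = { '(', ',', '/' }
D is not nullable (ε ∉ FIRST(D)), so stop here.
FIRST(D *) = { '(', ',', '/' }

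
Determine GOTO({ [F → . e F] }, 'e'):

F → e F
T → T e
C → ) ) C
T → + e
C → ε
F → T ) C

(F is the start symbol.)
{ [F → . T ) C], [F → . e F], [F → e . F], [T → . + e], [T → . T e] }

GOTO(I, 'e') = CLOSURE({ [A → αX.β] : [A → α.Xβ] ∈ I, X = 'e' })

Items with dot before 'e', with the dot advanced:
  [F → . e F] → [F → e . F]
Closure of the advanced items:
  [F → e . F] has the dot before F: add [F → . e F], [F → . T ) C]
  [F → . T ) C] has the dot before T: add [T → . T e], [T → . + e]

GOTO = { [F → . T ) C], [F → . e F], [F → e . F], [T → . + e], [T → . T e] }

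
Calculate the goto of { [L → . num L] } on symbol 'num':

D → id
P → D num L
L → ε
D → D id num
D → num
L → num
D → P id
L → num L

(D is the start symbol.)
GOTO(I, 'num') = CLOSURE({ [A → αX.β] : [A → α.Xβ] ∈ I, X = 'num' })

Items with dot before 'num', with the dot advanced:
  [L → . num L] → [L → num . L]
Closure of the advanced items:
  [L → num . L] has the dot before L: add [L → .], [L → . num], [L → . num L]

GOTO = { [L → . num L], [L → . num], [L → .], [L → num . L] }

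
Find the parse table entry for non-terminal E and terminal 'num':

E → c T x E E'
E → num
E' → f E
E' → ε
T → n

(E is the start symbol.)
To find M[E, 'num'], we find productions for E where 'num' is in the predict set (PREDICT(N → α) = (FIRST(α) \ {ε}) ∪ (FOLLOW(N) if α ⇒* ε)).

E → c T x E E': PREDICT = { 'c' }
E → num: PREDICT = { 'num' }
  'num' is in predict set, so this production goes in M[E, 'num']

M[E, 'num'] = E → num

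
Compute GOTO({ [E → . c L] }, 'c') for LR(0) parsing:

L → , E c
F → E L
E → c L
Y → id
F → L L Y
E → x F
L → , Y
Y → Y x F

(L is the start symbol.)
GOTO(I, 'c') = CLOSURE({ [A → αX.β] : [A → α.Xβ] ∈ I, X = 'c' })

Items with dot before 'c', with the dot advanced:
  [E → . c L] → [E → c . L]
Closure of the advanced items:
  [E → c . L] has the dot before L: add [L → . , E c], [L → . , Y]

GOTO = { [E → c . L], [L → . , E c], [L → . , Y] }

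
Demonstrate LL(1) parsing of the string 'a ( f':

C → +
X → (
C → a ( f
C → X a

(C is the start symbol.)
LL(1) parsing maintains a stack (initially the start symbol over $) and the input. At each step: if the stack top is a terminal, match it against the current input token; if it is a non-terminal N, replace it with the RHS of M[N, lookahead] (the unique production whose predict set contains the lookahead).

Stack is shown with the top on the left.

Stack    Input    Action
------------------------
C $      a ( f $  output C → a ( f
a ( f $  a ( f $  match 'a'
( f $    ( f $    match '('
f $      f $      match 'f'
$        $        accept

The string is accepted.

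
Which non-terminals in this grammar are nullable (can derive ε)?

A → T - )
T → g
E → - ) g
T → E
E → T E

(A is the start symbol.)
A non-terminal is nullable if it can derive ε (the empty string): either it has an ε-production, or it has a production whose right-hand side consists entirely of nullable non-terminals.

There are no ε-productions, so no non-terminal can derive ε.
No non-terminals are nullable.

Answer: None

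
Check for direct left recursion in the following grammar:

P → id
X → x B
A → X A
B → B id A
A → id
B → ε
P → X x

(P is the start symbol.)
Direct left recursion occurs when N → N α for some non-terminal N (the right-hand side begins with the left-hand side itself).

P → id: starts with id
X → x B: starts with x
A → X A: starts with X
B → B id A: LEFT RECURSIVE (starts with B)
A → id: starts with id
B → ε: starts with ε
P → X x: starts with X

The grammar has direct left recursion on: B.

Answer: Yes, B is left-recursive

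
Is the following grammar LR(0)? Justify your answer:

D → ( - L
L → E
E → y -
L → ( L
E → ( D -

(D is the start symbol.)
Yes, the grammar is LR(0)

A grammar is LR(0) if no state in the canonical LR(0) collection has:
  - both a shift item (dot before a terminal) and a complete item (shift-reduce conflict), or
  - two or more complete items (reduce-reduce conflict; the accept item [D' → D .] counts as a complete item here).

Augment with D' → D and build the canonical LR(0) collection (I0 = CLOSURE({[D' → . D]}), then GOTO on every symbol after a dot until no new states appear). It has 13 states:
  I0: { [D → . ( - L], [D' → . D] }  — shift
  I1: { [D → ( . - L] }  — shift
  I2: { [D' → D .] }  — accept
  I3: { [D → ( - . L], [E → . ( D -], [E → . y -], [L → . ( L], [L → . E] }  — shift
  I4: { [D → . ( - L], [E → ( . D -], [E → . ( D -], [E → . y -], [L → ( . L], [L → . ( L], [L → . E] }  — shift
  I5: { [L → E .] }  — reduce
  I6: { [D → ( - L .] }  — reduce
  I7: { [E → y . -] }  — shift
  I8: { [E → y - .] }  — reduce
  I9: { [D → ( . - L], [D → . ( - L], [E → ( . D -], [E → . ( D -], [E → . y -], [L → ( . L], [L → . ( L], [L → . E] }  — shift
  I10: { [E → ( D . -] }  — shift
  I11: { [L → ( L .] }  — reduce
  I12: { [E → ( D - .] }  — reduce

Every state is either a pure shift/goto state or contains exactly one complete item and nothing to shift — no conflicts. The grammar is LR(0).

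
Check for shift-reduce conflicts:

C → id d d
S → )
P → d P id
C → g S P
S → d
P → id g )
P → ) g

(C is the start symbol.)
No shift-reduce conflicts

A shift-reduce conflict occurs when an LR(0) state has both:
  - a complete (reduce) item [A → α .] (dot at the end), and
  - a shift item [B → β . c γ] (dot before a terminal).

Augment with C' → C and build the canonical LR(0) collection (I0 = CLOSURE({[C' → . C]}), then GOTO on every symbol after a dot until no new states appear). It has 18 states:
  I0: { [C → . g S P], [C → . id d d], [C' → . C] }  — shift
  I1: { [C' → C .] }  — accept
  I2: { [C → g . S P], [S → . )], [S → . d] }  — shift
  I3: { [C → id . d d] }  — shift
  I4: { [C → id d . d] }  — shift
  I5: { [C → id d d .] }  — reduce
  I6: { [S → ) .] }  — reduce
  I7: { [C → g S . P], [P → . ) g], [P → . d P id], [P → . id g )] }  — shift
  I8: { [S → d .] }  — reduce
  I9: { [P → ) . g] }  — shift
  I10: { [C → g S P .] }  — reduce
  I11: { [P → . ) g], [P → . d P id], [P → . id g )], [P → d . P id] }  — shift
  I12: { [P → id . g )] }  — shift
  I13: { [P → id g . )] }  — shift
  I14: { [P → id g ) .] }  — reduce
  I15: { [P → d P . id] }  — shift
  I16: { [P → d P id .] }  — reduce
  I17: { [P → ) g .] }  — reduce

No state contains both a complete item and a shift item.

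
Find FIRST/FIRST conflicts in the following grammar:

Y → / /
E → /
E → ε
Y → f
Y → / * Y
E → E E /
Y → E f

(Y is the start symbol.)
Yes. Y → '/' '/' / Y → '/' '*' Y on { '/' }; Y → '/' '/' / Y → E f on { '/' }; Y → f / Y → E f on { 'f' }; Y → '/' '*' Y / Y → E f on { '/' }; E → '/' / E → E E '/' on { '/' }

A FIRST/FIRST conflict occurs when two productions N → α and N → β for the same non-terminal have FIRST(α) ∩ FIRST(β) ≠ ∅ (with ε ∈ FIRST of a nullable right-hand side, so two nullable alternatives also conflict).

FIRST sets of the non-terminals at (or reachable through a nullable prefix from) the front of some alternative:
  FIRST(E) = { '/', ε }

Productions for Y:
  Y → / /: FIRST = { '/' }
  Y → f: FIRST = { 'f' }
  Y → / * Y: FIRST = { '/' }
  Y → E f: FIRST = { '/', 'f' }
Productions for E:
  E → /: FIRST = { '/' }
  E → ε: FIRST = { ε }
  E → E E /: FIRST = { '/' }

Conflict for Y: Y → / / and Y → / * Y
  Overlap: { '/' }
Conflict for Y: Y → / / and Y → E f
  Overlap: { '/' }
Conflict for Y: Y → f and Y → E f
  Overlap: { 'f' }
Conflict for Y: Y → / * Y and Y → E f
  Overlap: { '/' }
Conflict for E: E → / and E → E E /
  Overlap: { '/' }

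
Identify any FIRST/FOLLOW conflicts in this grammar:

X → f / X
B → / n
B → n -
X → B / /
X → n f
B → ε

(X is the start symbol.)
Nullable non-terminals: B.

B: nullable alternative(s) B → ε; FOLLOW(B) = { '/' }
  B → / n: FIRST \ {ε} = { '/' } — overlaps FOLLOW(B) on { '/' }: CONFLICT
  B → n -: FIRST \ {ε} = { 'n' } — disjoint from FOLLOW(B)
  B → ε: FIRST \ {ε} = { } — this is the only nullable alternative, skip

X has no nullable alternative, so no FIRST/FOLLOW check is needed there.

So the grammar has 1 FIRST/FOLLOW conflict (marked CONFLICT above).

Answer: Yes. B → '/' n with FOLLOW(B) on { '/' }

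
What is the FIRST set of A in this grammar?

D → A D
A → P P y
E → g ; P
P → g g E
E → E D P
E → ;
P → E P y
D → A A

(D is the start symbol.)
To compute FIRST(A), examine every production with A on the left-hand side, reading each right-hand side left to right until a non-nullable symbol is reached.

FIRST sets of the other non-terminals involved (by the same procedure, iterated to a fixed point):
  FIRST(P) = { ';', 'g' }

From A → P P y:
  - P is a non-terminal: add FIRST(P) \ {ε} = { ';', 'g' }
    P is not nullable, so stop

Collecting: FIRST(A) = { ';', 'g' }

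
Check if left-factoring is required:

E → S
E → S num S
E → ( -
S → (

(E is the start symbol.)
Yes, E has productions with common prefix 'S'

Left-factoring is needed when two productions for the same non-terminal
share a common prefix on the right-hand side.

Productions for E:
  E → S
  E → S num S
  E → ( -

Found common prefix 'S' in productions for E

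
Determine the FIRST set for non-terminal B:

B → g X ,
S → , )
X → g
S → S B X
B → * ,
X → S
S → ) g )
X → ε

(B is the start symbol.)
From B → g X ,:
  - g is a terminal: add 'g' and stop
From B → * ,:
  - '*' is a terminal: add '*' and stop

Collecting: FIRST(B) = { '*', 'g' }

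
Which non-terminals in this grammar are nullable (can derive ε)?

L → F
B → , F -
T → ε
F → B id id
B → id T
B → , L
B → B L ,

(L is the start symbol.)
{ 'T' }

A non-terminal is nullable if it can derive ε (the empty string): either it has an ε-production, or it has a production whose right-hand side consists entirely of nullable non-terminals.

ε-productions: T → ε
So T is immediately nullable.
No further non-terminal can be added: every production for the remaining non-terminals contains a terminal or a non-nullable non-terminal.
Nullable = { 'T' }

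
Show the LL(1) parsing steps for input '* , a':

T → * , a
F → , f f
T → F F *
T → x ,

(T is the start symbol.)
LL(1) parsing maintains a stack (initially the start symbol over $) and the input. At each step: if the stack top is a terminal, match it against the current input token; if it is a non-terminal N, replace it with the RHS of M[N, lookahead] (the unique production whose predict set contains the lookahead).

Stack is shown with the top on the left.

Stack    Input    Action
------------------------
T $      * , a $  output T → * , a
* , a $  * , a $  match '*'
, a $    , a $    match ','
a $      a $      match 'a'
$        $        accept

The string is accepted.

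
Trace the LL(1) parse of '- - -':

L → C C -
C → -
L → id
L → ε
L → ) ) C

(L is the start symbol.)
Stack is shown with the top on the left.

Stack    Input    Action
------------------------
L $      - - - $  output L → C C -
C C - $  - - - $  output C → -
- C - $  - - - $  match '-'
C - $    - - $    output C → -
- - $    - - $    match '-'
- $      - $      match '-'
$        $        accept

The string is accepted.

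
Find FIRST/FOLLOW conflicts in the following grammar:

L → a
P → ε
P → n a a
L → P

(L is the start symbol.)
Nullable non-terminals: L, P.
FIRST sets used below: FIRST(P) = { 'n', ε }

L: nullable alternative(s) L → P; FOLLOW(L) = { $ }
  L → a: FIRST \ {ε} = { 'a' } — disjoint from FOLLOW(L)
  L → P: FIRST \ {ε} = { 'n' } — this is the only nullable alternative, skip

P: nullable alternative(s) P → ε; FOLLOW(P) = { $ }
  P → ε: FIRST \ {ε} = { } — this is the only nullable alternative, skip
  P → n a a: FIRST \ {ε} = { 'n' } — disjoint from FOLLOW(P)

No FIRST/FOLLOW conflicts found.

Answer: No FIRST/FOLLOW conflicts.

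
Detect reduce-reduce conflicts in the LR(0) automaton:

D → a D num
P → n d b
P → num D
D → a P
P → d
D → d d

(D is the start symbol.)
Augment with D' → D and build the canonical LR(0) collection (I0 = CLOSURE({[D' → . D]}), then GOTO on every symbol after a dot until no new states appear). It has 14 states:
  I0: { [D → . a D num], [D → . a P], [D → . d d], [D' → . D] }  — shift
  I1: { [D' → D .] }  — accept
  I2: { [D → . a D num], [D → . a P], [D → . d d], [D → a . D num], [D → a . P], [P → . d], [P → . n d b], [P → . num D] }  — shift
  I3: { [D → d . d] }  — shift
  I4: { [D → d d .] }  — reduce
  I5: { [D → a D . num] }  — shift
  I6: { [D → a P .] }  — reduce
  I7: { [D → d . d], [P → d .] }  — shift, reduce
  I8: { [P → n . d b] }  — shift
  I9: { [D → . a D num], [D → . a P], [D → . d d], [P → num . D] }  — shift
  I10: { [P → num D .] }  — reduce
  I11: { [P → n d . b] }  — shift
  I12: { [P → n d b .] }  — reduce
  I13: { [D → a D num .] }  — reduce

No state contains more than one complete item.

Answer: No reduce-reduce conflicts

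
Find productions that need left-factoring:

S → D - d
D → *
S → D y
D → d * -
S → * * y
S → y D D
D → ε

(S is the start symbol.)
Left-factoring is needed when two productions for the same non-terminal
share a common prefix on the right-hand side.

Productions for S:
  S → D - d
  S → D y
  S → * * y
  S → y D D
Productions for D:
  D → *
  D → d * -
  D → ε

Found common prefix 'D' in productions for S

Answer: Yes, S has productions with common prefix 'D'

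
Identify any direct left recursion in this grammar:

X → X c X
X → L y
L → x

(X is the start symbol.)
X → X c X: LEFT RECURSIVE (starts with X)
X → L y: starts with L
L → x: starts with x

The grammar has direct left recursion on: X.

Answer: Yes, X is left-recursive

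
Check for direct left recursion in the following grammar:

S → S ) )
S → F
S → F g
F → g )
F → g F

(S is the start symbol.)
Yes, S is left-recursive

S → S ) ): LEFT RECURSIVE (starts with S)
S → F: starts with F
S → F g: starts with F
F → g ): starts with g
F → g F: starts with g

The grammar has direct left recursion on: S.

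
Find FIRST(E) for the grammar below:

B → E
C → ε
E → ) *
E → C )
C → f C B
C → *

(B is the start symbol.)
To compute FIRST(E), examine every production with E on the left-hand side, reading each right-hand side left to right until a non-nullable symbol is reached.

FIRST sets of the other non-terminals involved (by the same procedure, iterated to a fixed point):
  FIRST(C) = { '*', 'f', ε }

From E → ) *:
  - ')' is a terminal: add ')' and stop
From E → C ):
  - C is a non-terminal: add FIRST(C) \ {ε} = { '*', 'f' }
    C is nullable, so continue to the next symbol
  - ')' is a terminal: add ')' and stop

Collecting: FIRST(E) = { ')', '*', 'f' }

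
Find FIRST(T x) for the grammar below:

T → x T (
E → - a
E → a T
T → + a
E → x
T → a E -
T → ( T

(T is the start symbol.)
FIRST sets of the non-terminals involved (from the grammar, by fixed-point iteration):
  FIRST(T) = { '(', '+', 'a', 'x' }

To compute FIRST(T x), process the symbols left to right:
Symbol T is a non-terminal. Add FIRST(T) \ {ε} = { '(', '+', 'a', 'x' }
T is not nullable (ε ∉ FIRST(T)), so stop here.
FIRST(T x) = { '(', '+', 'a', 'x' }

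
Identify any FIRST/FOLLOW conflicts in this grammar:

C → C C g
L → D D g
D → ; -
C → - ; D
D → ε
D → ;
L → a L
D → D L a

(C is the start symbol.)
Yes. D → ';' '-' with FOLLOW(D) on { ';' }; D → ';' with FOLLOW(D) on { ';' }; D → D L a with FOLLOW(D) on { ';', 'a', 'g' }

A FIRST/FOLLOW conflict occurs when a non-terminal N has a nullable alternative N → β (β ⇒* ε) and another alternative N → α with FIRST(α) ∩ FOLLOW(N) ≠ ∅: on such a lookahead the parser cannot decide between expanding α and letting N vanish via β.

Nullable non-terminals: D.
FIRST sets used below: FIRST(D) = { ';', 'a', 'g', ε }, FIRST(L) = { ';', 'a', 'g' }

D: nullable alternative(s) D → ε; FOLLOW(D) = { $, '-', ';', 'a', 'g' }
  D → ; -: FIRST \ {ε} = { ';' } — overlaps FOLLOW(D) on { ';' }: CONFLICT
  D → ε: FIRST \ {ε} = { } — this is the only nullable alternative, skip
  D → ;: FIRST \ {ε} = { ';' } — overlaps FOLLOW(D) on { ';' }: CONFLICT
  D → D L a: FIRST \ {ε} = { ';', 'a', 'g' } — overlaps FOLLOW(D) on { ';', 'a', 'g' }: CONFLICT

C, L have no nullable alternative, so no FIRST/FOLLOW check is needed there.

So the grammar has 3 FIRST/FOLLOW conflicts (marked CONFLICT above).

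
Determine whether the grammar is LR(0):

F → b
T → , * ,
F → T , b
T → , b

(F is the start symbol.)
Augment with F' → F and build the canonical LR(0) collection (I0 = CLOSURE({[F' → . F]}), then GOTO on every symbol after a dot until no new states appear). It has 10 states:
  I0: { [F → . T , b], [F → . b], [F' → . F], [T → . , * ,], [T → . , b] }  — shift
  I1: { [T → , . * ,], [T → , . b] }  — shift
  I2: { [F' → F .] }  — accept
  I3: { [F → T . , b] }  — shift
  I4: { [F → b .] }  — reduce
  I5: { [F → T , . b] }  — shift
  I6: { [F → T , b .] }  — reduce
  I7: { [T → , * . ,] }  — shift
  I8: { [T → , b .] }  — reduce
  I9: { [T → , * , .] }  — reduce

Every state is either a pure shift/goto state or contains exactly one complete item and nothing to shift — no conflicts. The grammar is LR(0).

Answer: Yes, the grammar is LR(0)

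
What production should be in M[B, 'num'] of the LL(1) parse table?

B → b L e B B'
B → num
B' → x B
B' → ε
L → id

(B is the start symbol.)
To find M[B, 'num'], we find productions for B where 'num' is in the predict set (PREDICT(N → α) = (FIRST(α) \ {ε}) ∪ (FOLLOW(N) if α ⇒* ε)).

B → b L e B B': PREDICT = { 'b' }
B → num: PREDICT = { 'num' }
  'num' is in predict set, so this production goes in M[B, 'num']

M[B, 'num'] = B → num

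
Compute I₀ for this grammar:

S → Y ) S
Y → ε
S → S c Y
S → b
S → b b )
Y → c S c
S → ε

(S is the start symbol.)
First, augment the grammar with S' → S
I₀ = CLOSURE({ [S' → . S] }):
  [S' → . S] has the dot before S: add [S → . Y ) S], [S → . S c Y], [S → . b], [S → . b b )], [S → .]
  [S → . Y ) S] has the dot before Y: add [Y → .], [Y → . c S c]
No further items can be added.

I₀ = { [S → . S c Y], [S → . Y ) S], [S → . b b )], [S → . b], [S → .], [S' → . S], [Y → . c S c], [Y → .] }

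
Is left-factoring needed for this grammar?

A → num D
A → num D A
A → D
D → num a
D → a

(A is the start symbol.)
Yes, A has productions with common prefix 'num D'

Left-factoring is needed when two productions for the same non-terminal
share a common prefix on the right-hand side.

Productions for A:
  A → num D
  A → num D A
  A → D
Productions for D:
  D → num a
  D → a

Found common prefix 'num D' in productions for A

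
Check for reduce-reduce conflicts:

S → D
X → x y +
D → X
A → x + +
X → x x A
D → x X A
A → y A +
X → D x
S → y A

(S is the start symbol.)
Augment with S' → S and build the canonical LR(0) collection (I0 = CLOSURE({[S' → . S]}), then GOTO on every symbol after a dot until no new states appear). It has 23 states:
  I0: { [D → . X], [D → . x X A], [S → . D], [S → . y A], [S' → . S], [X → . D x], [X → . x x A], [X → . x y +] }  — shift
  I1: { [S → D .], [X → D . x] }  — shift, reduce
  I2: { [S' → S .] }  — accept
  I3: { [D → X .] }  — reduce
  I4: { [D → . X], [D → . x X A], [D → x . X A], [X → . D x], [X → . x x A], [X → . x y +], [X → x . x A], [X → x . y +] }  — shift
  I5: { [A → . x + +], [A → . y A +], [S → y . A] }  — shift
  I6: { [S → y A .] }  — reduce
  I7: { [A → x . + +] }  — shift
  I8: { [A → . x + +], [A → . y A +], [A → y . A +] }  — shift
  I9: { [A → y A . +] }  — shift
  I10: { [A → y A + .] }  — reduce
  I11: { [A → x + . +] }  — shift
  I12: { [A → x + + .] }  — reduce
  I13: { [X → D . x] }  — shift
  I14: { [A → . x + +], [A → . y A +], [D → X .], [D → x X . A] }  — shift, reduce
  I15: { [A → . x + +], [A → . y A +], [D → . X], [D → . x X A], [D → x . X A], [X → . D x], [X → . x x A], [X → . x y +], [X → x . x A], [X → x . y +], [X → x x . A] }  — shift
  I16: { [X → x y . +] }  — shift
  I17: { [X → x y + .] }  — reduce
  I18: { [X → x x A .] }  — reduce
  I19: { [A → . x + +], [A → . y A +], [A → x . + +], [D → . X], [D → . x X A], [D → x . X A], [X → . D x], [X → . x x A], [X → . x y +], [X → x . x A], [X → x . y +], [X → x x . A] }  — shift
  I20: { [A → . x + +], [A → . y A +], [A → y . A +], [X → x y . +] }  — shift
  I21: { [D → x X A .] }  — reduce
  I22: { [X → D x .] }  — reduce

No state contains more than one complete item.

Answer: No reduce-reduce conflicts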